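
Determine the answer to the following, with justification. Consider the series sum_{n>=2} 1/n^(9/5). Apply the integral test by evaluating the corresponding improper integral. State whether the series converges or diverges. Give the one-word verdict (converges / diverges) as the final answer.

Let f(x) = x^(-9/5). Then f is positive, continuous, and decreasing on [2, infinity), so the integral test applies.
Compute the improper integral int_{2}^infinity f(x) dx:
  antiderivative F(x) = -5/(4*x^(4/5)).
  As x -> infinity, F(x) -> 0 (since p = 9/5 > 1).
  So int = F(infinity) - F(2) = 0 - (-5*2^(1/5)/8) = 5*2^(1/5)/8.
  Finite, so by the integral test, the series converges.

converges


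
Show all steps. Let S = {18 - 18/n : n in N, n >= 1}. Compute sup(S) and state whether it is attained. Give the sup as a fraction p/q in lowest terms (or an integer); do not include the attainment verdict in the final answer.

Analysis:
- Values: 0, 9, 12, 27/2, ... strictly increasing.
- Minimum is 0 (n=1); inf = 0 (attained).
- 18 - 18/n -> 18 from below; sup = 18, not attained.
Conclusion: sup(S) = 18, not attained in S.

18


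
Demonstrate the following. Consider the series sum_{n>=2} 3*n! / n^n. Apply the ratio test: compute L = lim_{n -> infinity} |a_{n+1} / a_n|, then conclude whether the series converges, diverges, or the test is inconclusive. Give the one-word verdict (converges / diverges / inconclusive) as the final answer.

Let a_n denote the general term. Form the ratio a_{n+1}/a_n and simplify:
a_{n+1}/a_n = (n/(n + 1))^n
Take the limit as n -> infinity: L = exp(-1).
Since L = exp(-1) < 1, the ratio test implies the series converges.

converges


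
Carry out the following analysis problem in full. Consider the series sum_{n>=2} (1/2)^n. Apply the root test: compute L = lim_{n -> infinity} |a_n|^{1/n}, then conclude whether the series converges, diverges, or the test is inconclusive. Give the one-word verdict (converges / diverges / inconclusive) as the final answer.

Let a_n denote the general term. Form |a_n|^(1/n) and simplify:
|a_n|^(1/n) = 1/2
Take the limit as n -> infinity: L = 1/2.
Since L = 1/2 < 1, the root test implies convergence.

converges


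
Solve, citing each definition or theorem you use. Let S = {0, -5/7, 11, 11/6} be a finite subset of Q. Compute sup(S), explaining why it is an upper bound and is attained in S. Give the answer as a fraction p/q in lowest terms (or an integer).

S is finite, so sup(S) = max(S).
Sorted decreasing:
11, 11/6, 0, -5/7
The extremum is 11.
For every x in S, x <= 11. And 11 is in S, so it is attained.
Therefore sup(S) = 11.

11


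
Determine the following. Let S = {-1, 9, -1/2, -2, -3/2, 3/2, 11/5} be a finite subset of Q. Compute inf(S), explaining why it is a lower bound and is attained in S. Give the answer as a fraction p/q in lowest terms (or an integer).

S is finite, so inf(S) = min(S).
Sorted increasing:
-2, -3/2, -1, -1/2, 3/2, 11/5, 9
The extremum is -2.
For every x in S, x >= -2. And -2 is in S, so it is attained.
Therefore inf(S) = -2.

-2


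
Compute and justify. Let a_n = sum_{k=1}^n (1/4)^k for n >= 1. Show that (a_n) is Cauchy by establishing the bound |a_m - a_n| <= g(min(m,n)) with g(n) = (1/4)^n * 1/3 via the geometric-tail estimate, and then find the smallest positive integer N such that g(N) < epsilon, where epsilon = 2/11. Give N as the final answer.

For m > n >= 1: |a_m - a_n| = sum_{k=n+1}^m (1/4)^k < sum_{k=n+1}^infinity (1/4)^k = (1/4)^(n+1) / (1 - 1/4) = (1/4)^n * (1/4) * (4/3) = (1/4)^n * 1/3.
So g(n) = (1/4)^n / 3. Since g(n) -> 0, (a_n) is Cauchy.
Now solve g(N) < 2/11: (1/4)^N / 3 < 2/11 <=> 4^N > 1 / (3 * 2/11) = 11/6.
Check powers of 4: 4^0 = 1 <= 11/6, 4^1 = 4 > 11/6.
So the smallest such N is 1. Check: g(1) = 1/(3 * 4) = 1/12 < 2/11.

1


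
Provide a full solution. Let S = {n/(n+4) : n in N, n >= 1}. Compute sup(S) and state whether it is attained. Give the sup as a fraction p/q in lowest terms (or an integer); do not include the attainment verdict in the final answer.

Analysis:
- Values: 1/5, 1/3, 3/7, 1/2, ... strictly increasing.
- Minimum is 1/5 (n=1); inf = 1/5 (attained).
- n/(n+4) = 1 - 4/(n+4) -> 1 from below as n -> infinity, and never equals 1.
- So sup = 1 (not attained).
Conclusion: sup(S) = 1, not attained in S.

1


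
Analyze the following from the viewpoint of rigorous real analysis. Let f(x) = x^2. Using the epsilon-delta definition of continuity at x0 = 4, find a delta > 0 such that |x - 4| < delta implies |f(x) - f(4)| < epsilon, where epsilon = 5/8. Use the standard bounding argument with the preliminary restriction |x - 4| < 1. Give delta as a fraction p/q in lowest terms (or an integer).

Factor: |x^2 - (4)^2| = |x - 4| * |x + 4|.
Impose |x - 4| < 1 first. Then |x + 4| = |(x - 4) + 2*(4)| <= |x - 4| + 2*|4| < 1 + 8 = 9.
So |x^2 - (4)^2| < delta * 9.
We need delta * 9 <= 5/8, i.e. delta <= 5/8/9 = 5/72.
Since 5/72 < 1, this is tighter than 1; take delta = 5/72.
So delta = 5/72 works.

5/72


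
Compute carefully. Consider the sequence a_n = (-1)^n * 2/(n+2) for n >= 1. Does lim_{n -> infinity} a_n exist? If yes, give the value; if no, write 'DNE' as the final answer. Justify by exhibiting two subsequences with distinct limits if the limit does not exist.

Examine the behaviour of a_n along subsequences.
Even-n subsequence a_{2k} = 2/(2k+2) -> 0. Odd-n subsequence a_{2k+1} = -2/(2k+3) -> 0. Both tend to 0, which suggests the limit is 0; verify directly.
|a_n - 0| = 2/(n+2) < 2/n for every n >= 1.
Given epsilon > 0, choose a positive integer N > 2/epsilon. Then for all n >= N, |a_n| < 2/n <= 2/N < epsilon.
So by the definition of the limit, lim a_n exists and equals 0.

0


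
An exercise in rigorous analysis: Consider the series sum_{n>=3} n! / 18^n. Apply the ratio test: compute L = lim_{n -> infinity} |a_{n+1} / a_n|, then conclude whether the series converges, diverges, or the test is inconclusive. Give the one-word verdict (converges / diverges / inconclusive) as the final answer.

Let a_n denote the general term. Form the ratio a_{n+1}/a_n and simplify:
a_{n+1}/a_n = n/18 + 1/18
Take the limit as n -> infinity: L = infinity.
Since L = infinity > 1 (or L = infinity), the ratio test implies the series diverges.

diverges


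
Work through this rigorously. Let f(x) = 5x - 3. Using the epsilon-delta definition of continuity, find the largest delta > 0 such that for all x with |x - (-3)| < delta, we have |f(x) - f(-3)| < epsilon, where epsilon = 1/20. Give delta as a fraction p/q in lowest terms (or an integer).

We compute f(-3) = 5*(-3) - 3 = -18.
|f(x) - f(-3)| = |5x - 3 - (-18)| = |5(x - (-3))| = 5|x - (-3)|.
We need 5|x - (-3)| < 1/20, i.e. |x - (-3)| < 1/20 / 5 = 1/100.
So any delta <= 1/100 works. Conversely, if delta > 1/100, then x = -3 + 1/100 satisfies |x - (-3)| = 1/100 < delta but |f(x) - f(-3)| = 5 * 1/100 = 1/20, which is not < 1/20; so no larger delta works.
Hence the largest such delta is 1/100.

1/100


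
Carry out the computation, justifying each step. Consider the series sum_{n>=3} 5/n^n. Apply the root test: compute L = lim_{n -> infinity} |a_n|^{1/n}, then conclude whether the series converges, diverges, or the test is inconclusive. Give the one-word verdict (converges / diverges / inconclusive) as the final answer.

Let a_n denote the general term. Form |a_n|^(1/n) and simplify:
|a_n|^(1/n) = 5^(1/n)/n
Take the limit as n -> infinity: L = 0.
Since L = 0 < 1, the root test implies convergence.

converges


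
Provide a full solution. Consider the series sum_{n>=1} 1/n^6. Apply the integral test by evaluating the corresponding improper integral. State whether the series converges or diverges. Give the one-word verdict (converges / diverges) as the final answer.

Let f(x) = x^(-6). Then f is positive, continuous, and decreasing on [1, infinity), so the integral test applies.
Compute the improper integral int_{1}^infinity f(x) dx:
  antiderivative F(x) = -1/(5*x^5).
  As x -> infinity, F(x) -> 0 (since p = 6 > 1).
  So int = F(infinity) - F(1) = 0 - (-1/5) = 1/5.
  Finite, so by the integral test, the series converges.

converges


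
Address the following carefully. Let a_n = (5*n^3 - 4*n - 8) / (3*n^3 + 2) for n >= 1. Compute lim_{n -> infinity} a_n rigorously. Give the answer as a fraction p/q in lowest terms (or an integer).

Divide numerator and denominator by n^3, the highest power:
numerator / n^3 = 5 - 4/n^2 - 8/n^3
denominator / n^3 = 3 + 2/n^3
As n -> infinity, all terms of the form c/n^k (k >= 1) tend to 0.
So numerator / n^3 -> 5 and denominator / n^3 -> 3.
Therefore lim a_n = 5/3.

5/3


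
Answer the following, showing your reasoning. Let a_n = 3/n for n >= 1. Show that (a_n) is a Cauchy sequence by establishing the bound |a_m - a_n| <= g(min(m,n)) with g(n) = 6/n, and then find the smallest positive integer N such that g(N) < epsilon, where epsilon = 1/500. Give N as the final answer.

For any m, n >= 1, by the triangle inequality:
|a_m - a_n| = |3/m - 3/n| <= 3*1/m + 3*1/n <= 6/min(m,n).
So g(n) = 6/n bounds the Cauchy difference. Since g(n) -> 0, (a_n) is Cauchy.
Now solve g(N) < 1/500: 6/N < 1/500 <=> N > 6 / (1/500) = 3000.
The smallest integer strictly greater than 3000 is N = 3001.
Check: g(3001) = 6/3001 = 6/3001 < 1/500; g(3000) = 1/500 >= 1/500. So N = 3001.

3001


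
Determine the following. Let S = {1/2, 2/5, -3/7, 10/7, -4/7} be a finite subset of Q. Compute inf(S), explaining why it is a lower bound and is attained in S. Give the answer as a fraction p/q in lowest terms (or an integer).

S is finite, so inf(S) = min(S).
Sorted increasing:
-4/7, -3/7, 2/5, 1/2, 10/7
The extremum is -4/7.
For every x in S, x >= -4/7. And -4/7 is in S, so it is attained.
Therefore inf(S) = -4/7.

-4/7


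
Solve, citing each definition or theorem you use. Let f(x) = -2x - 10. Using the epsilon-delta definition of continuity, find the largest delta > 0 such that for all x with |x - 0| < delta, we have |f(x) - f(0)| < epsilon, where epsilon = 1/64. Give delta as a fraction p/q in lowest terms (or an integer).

We compute f(0) = -2*(0) - 10 = -10.
|f(x) - f(0)| = |-2x - 10 - (-10)| = |-2(x - 0)| = 2|x - 0|.
We need 2|x - 0| < 1/64, i.e. |x - 0| < 1/64 / 2 = 1/128.
So any delta <= 1/128 works. Conversely, if delta > 1/128, then x = 0 + 1/128 satisfies |x - 0| = 1/128 < delta but |f(x) - f(0)| = 2 * 1/128 = 1/64, which is not < 1/64; so no larger delta works.
Hence the largest such delta is 1/128.

1/128


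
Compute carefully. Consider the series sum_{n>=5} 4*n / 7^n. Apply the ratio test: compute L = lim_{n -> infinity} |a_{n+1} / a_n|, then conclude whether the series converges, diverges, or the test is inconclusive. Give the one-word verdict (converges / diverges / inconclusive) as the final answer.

Let a_n denote the general term. Form the ratio a_{n+1}/a_n and simplify:
a_{n+1}/a_n = (n + 1)/(7*n)
Take the limit as n -> infinity: L = 1/7.
Since L = 1/7 < 1, the ratio test implies the series converges.

converges


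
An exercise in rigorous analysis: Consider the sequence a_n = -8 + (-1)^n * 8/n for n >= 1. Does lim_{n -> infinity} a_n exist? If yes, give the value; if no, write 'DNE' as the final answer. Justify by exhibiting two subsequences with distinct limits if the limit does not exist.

Examine the behaviour of a_n along subsequences.
Even-n subsequence a_{2k} = -8 + 8/(2k) -> -8. Odd-n subsequence a_{2k+1} = -8 - 8/(2k+1) -> -8. Both tend to -8, which suggests the limit is -8; verify directly.
|a_n - (-8)| = |(-1)^n * 8/n| = 8/n for every n >= 1.
Given epsilon > 0, choose a positive integer N > 8/epsilon. Then for all n >= N, |a_n - (-8)| = 8/n <= 8/N < epsilon.
So by the definition of the limit, lim a_n exists and equals -8.

-8


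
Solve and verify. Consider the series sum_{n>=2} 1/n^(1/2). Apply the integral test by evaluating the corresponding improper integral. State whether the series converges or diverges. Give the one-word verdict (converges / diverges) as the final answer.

Let f(x) = 1/sqrt(x). Then f is positive, continuous, and decreasing on [2, infinity), so the integral test applies.
Compute the improper integral int_{2}^infinity f(x) dx:
  antiderivative F(x) = 2*sqrt(x).
  As x -> infinity, F(x) -> infinity (since p = 1/2 < 1).
  So the integral diverges. By the integral test, the series diverges.

diverges


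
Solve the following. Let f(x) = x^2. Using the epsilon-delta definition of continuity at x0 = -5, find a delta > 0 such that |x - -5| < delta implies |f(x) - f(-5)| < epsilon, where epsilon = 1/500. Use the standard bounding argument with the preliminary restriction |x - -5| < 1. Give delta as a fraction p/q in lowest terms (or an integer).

Factor: |x^2 - (-5)^2| = |x - -5| * |x + -5|.
Impose |x - -5| < 1 first. Then |x + -5| = |(x - -5) + 2*(-5)| <= |x - -5| + 2*|-5| < 1 + 10 = 11.
So |x^2 - (-5)^2| < delta * 11.
We need delta * 11 <= 1/500, i.e. delta <= 1/500/11 = 1/5500.
Since 1/5500 < 1, this is tighter than 1; take delta = 1/5500.
So delta = 1/5500 works.

1/5500


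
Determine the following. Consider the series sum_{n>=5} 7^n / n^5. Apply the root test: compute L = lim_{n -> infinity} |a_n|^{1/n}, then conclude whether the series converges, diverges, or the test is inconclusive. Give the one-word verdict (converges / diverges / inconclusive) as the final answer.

Let a_n denote the general term. Form |a_n|^(1/n) and simplify:
|a_n|^(1/n) = 7/n^(5/n)
Take the limit as n -> infinity: L = 7.
Since L = 7 > 1, the root test implies divergence.

diverges


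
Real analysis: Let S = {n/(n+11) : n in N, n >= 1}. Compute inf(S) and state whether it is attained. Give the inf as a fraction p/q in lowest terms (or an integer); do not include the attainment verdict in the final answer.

Analysis:
- Values: 1/12, 2/13, 3/14, 4/15, ... strictly increasing.
- Minimum is 1/12 (n=1); inf = 1/12 (attained).
- n/(n+11) = 1 - 11/(n+11) -> 1 from below as n -> infinity, and never equals 1.
- So sup = 1 (not attained).
Conclusion: inf(S) = 1/12, attained in S.

1/12


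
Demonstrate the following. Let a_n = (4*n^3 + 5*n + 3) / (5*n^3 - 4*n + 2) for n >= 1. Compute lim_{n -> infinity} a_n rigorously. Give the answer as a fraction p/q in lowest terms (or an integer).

Divide numerator and denominator by n^3, the highest power:
numerator / n^3 = 4 + 5/n^2 + 3/n^3
denominator / n^3 = 5 - 4/n^2 + 2/n^3
As n -> infinity, all terms of the form c/n^k (k >= 1) tend to 0.
So numerator / n^3 -> 4 and denominator / n^3 -> 5.
Therefore lim a_n = 4/5.

4/5


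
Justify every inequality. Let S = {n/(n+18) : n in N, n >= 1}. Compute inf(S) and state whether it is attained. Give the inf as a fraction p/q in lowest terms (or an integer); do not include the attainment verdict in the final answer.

Analysis:
- Values: 1/19, 1/10, 1/7, 2/11, ... strictly increasing.
- Minimum is 1/19 (n=1); inf = 1/19 (attained).
- n/(n+18) = 1 - 18/(n+18) -> 1 from below as n -> infinity, and never equals 1.
- So sup = 1 (not attained).
Conclusion: inf(S) = 1/19, attained in S.

1/19


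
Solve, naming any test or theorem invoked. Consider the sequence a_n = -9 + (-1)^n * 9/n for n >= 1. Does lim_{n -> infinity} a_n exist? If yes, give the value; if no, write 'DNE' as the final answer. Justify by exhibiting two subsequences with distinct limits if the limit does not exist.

Examine the behaviour of a_n along subsequences.
Even-n subsequence a_{2k} = -9 + 9/(2k) -> -9. Odd-n subsequence a_{2k+1} = -9 - 9/(2k+1) -> -9. Both tend to -9, which suggests the limit is -9; verify directly.
|a_n - (-9)| = |(-1)^n * 9/n| = 9/n for every n >= 1.
Given epsilon > 0, choose a positive integer N > 9/epsilon. Then for all n >= N, |a_n - (-9)| = 9/n <= 9/N < epsilon.
So by the definition of the limit, lim a_n exists and equals -9.

-9


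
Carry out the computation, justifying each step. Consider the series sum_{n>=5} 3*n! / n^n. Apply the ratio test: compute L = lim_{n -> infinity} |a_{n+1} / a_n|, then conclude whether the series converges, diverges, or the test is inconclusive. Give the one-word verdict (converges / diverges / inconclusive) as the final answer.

Let a_n denote the general term. Form the ratio a_{n+1}/a_n and simplify:
a_{n+1}/a_n = (n/(n + 1))^n
Take the limit as n -> infinity: L = exp(-1).
Since L = exp(-1) < 1, the ratio test implies the series converges.

converges


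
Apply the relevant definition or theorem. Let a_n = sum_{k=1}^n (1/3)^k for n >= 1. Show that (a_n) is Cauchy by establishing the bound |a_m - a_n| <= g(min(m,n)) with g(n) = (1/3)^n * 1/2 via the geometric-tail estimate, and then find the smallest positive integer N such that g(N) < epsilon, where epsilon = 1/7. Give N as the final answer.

For m > n >= 1: |a_m - a_n| = sum_{k=n+1}^m (1/3)^k < sum_{k=n+1}^infinity (1/3)^k = (1/3)^(n+1) / (1 - 1/3) = (1/3)^n * (1/3) * (3/2) = (1/3)^n * 1/2.
So g(n) = (1/3)^n / 2. Since g(n) -> 0, (a_n) is Cauchy.
Now solve g(N) < 1/7: (1/3)^N / 2 < 1/7 <=> 3^N > 1 / (2 * 1/7) = 7/2.
Check powers of 3: 3^1 = 3 <= 7/2, 3^2 = 9 > 7/2.
So the smallest such N is 2. Check: g(2) = 1/(2 * 9) = 1/18 < 1/7.

2


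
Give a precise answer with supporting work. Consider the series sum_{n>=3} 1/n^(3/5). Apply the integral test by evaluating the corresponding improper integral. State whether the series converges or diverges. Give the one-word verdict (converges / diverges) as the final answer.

Let f(x) = x^(-3/5). Then f is positive, continuous, and decreasing on [3, infinity), so the integral test applies.
Compute the improper integral int_{3}^infinity f(x) dx:
  antiderivative F(x) = 5*x^(2/5)/2.
  As x -> infinity, F(x) -> infinity (since p = 3/5 < 1).
  So the integral diverges. By the integral test, the series diverges.

diverges


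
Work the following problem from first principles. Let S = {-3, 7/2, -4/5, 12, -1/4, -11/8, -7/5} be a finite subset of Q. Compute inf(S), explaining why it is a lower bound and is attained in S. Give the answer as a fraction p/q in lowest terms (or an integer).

S is finite, so inf(S) = min(S).
Sorted increasing:
-3, -7/5, -11/8, -4/5, -1/4, 7/2, 12
The extremum is -3.
For every x in S, x >= -3. And -3 is in S, so it is attained.
Therefore inf(S) = -3.

-3


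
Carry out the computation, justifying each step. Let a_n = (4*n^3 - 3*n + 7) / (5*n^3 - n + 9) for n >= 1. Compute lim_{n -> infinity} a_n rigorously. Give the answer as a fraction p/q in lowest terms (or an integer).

Divide numerator and denominator by n^3, the highest power:
numerator / n^3 = 4 - 3/n^2 + 7/n^3
denominator / n^3 = 5 - 1/n^2 + 9/n^3
As n -> infinity, all terms of the form c/n^k (k >= 1) tend to 0.
So numerator / n^3 -> 4 and denominator / n^3 -> 5.
Therefore lim a_n = 4/5.

4/5


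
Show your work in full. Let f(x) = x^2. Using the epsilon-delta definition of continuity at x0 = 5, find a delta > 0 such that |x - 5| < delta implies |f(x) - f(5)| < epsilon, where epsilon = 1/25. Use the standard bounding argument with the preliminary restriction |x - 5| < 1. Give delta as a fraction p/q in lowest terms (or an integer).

Factor: |x^2 - (5)^2| = |x - 5| * |x + 5|.
Impose |x - 5| < 1 first. Then |x + 5| = |(x - 5) + 2*(5)| <= |x - 5| + 2*|5| < 1 + 10 = 11.
So |x^2 - (5)^2| < delta * 11.
We need delta * 11 <= 1/25, i.e. delta <= 1/25/11 = 1/275.
Since 1/275 < 1, this is tighter than 1; take delta = 1/275.
So delta = 1/275 works.

1/275


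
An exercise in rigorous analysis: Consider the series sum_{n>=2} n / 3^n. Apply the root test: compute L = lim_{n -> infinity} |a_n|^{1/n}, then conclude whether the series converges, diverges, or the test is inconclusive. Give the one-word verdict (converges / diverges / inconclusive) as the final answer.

Let a_n denote the general term. Form |a_n|^(1/n) and simplify:
|a_n|^(1/n) = n^(1/n)/3
Take the limit as n -> infinity: L = 1/3.
Since L = 1/3 < 1, the root test implies convergence.

converges


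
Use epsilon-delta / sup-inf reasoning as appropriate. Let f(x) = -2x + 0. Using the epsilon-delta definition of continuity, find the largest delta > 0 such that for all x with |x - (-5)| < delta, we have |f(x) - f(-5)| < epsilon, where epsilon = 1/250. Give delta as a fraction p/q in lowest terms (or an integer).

We compute f(-5) = -2*(-5) + 0 = 10.
|f(x) - f(-5)| = |-2x + 0 - (10)| = |-2(x - (-5))| = 2|x - (-5)|.
We need 2|x - (-5)| < 1/250, i.e. |x - (-5)| < 1/250 / 2 = 1/500.
So any delta <= 1/500 works. Conversely, if delta > 1/500, then x = -5 + 1/500 satisfies |x - (-5)| = 1/500 < delta but |f(x) - f(-5)| = 2 * 1/500 = 1/250, which is not < 1/250; so no larger delta works.
Hence the largest such delta is 1/500.

1/500


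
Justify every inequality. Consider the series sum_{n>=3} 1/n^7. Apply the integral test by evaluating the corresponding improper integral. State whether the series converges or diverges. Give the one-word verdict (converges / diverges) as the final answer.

Let f(x) = x^(-7). Then f is positive, continuous, and decreasing on [3, infinity), so the integral test applies.
Compute the improper integral int_{3}^infinity f(x) dx:
  antiderivative F(x) = -1/(6*x^6).
  As x -> infinity, F(x) -> 0 (since p = 7 > 1).
  So int = F(infinity) - F(3) = 0 - (-1/4374) = 1/4374.
  Finite, so by the integral test, the series converges.

converges


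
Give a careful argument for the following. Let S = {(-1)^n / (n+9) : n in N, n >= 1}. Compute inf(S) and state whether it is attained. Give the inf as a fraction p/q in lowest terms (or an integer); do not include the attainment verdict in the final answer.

Analysis:
- Values: -1/10, 1/11, -1/12, 1/13, -1/14, ...
- Positive terms (even n): 1/(2+9), 1/(4+9), ... decreasing -> max = 1/11 (n=2).
- Negative terms (odd n): -1/(1+9), -1/(3+9), ... increasing -> min = -1/10 (n=1).
- So sup = 1/11 (attained at n=2); inf = -1/10 (attained at n=1).
Conclusion: inf(S) = -1/10, attained in S.

-1/10


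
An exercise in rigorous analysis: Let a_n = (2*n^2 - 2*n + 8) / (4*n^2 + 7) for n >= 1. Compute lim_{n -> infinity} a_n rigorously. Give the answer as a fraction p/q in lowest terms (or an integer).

Divide numerator and denominator by n^2, the highest power:
numerator / n^2 = 2 - 2/n + 8/n^2
denominator / n^2 = 4 + 7/n^2
As n -> infinity, all terms of the form c/n^k (k >= 1) tend to 0.
So numerator / n^2 -> 2 and denominator / n^2 -> 4.
Therefore lim a_n = 1/2.

1/2


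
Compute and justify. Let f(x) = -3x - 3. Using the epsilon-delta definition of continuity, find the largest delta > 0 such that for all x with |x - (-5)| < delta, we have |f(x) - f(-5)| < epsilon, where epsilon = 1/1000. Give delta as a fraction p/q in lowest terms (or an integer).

We compute f(-5) = -3*(-5) - 3 = 12.
|f(x) - f(-5)| = |-3x - 3 - (12)| = |-3(x - (-5))| = 3|x - (-5)|.
We need 3|x - (-5)| < 1/1000, i.e. |x - (-5)| < 1/1000 / 3 = 1/3000.
So any delta <= 1/3000 works. Conversely, if delta > 1/3000, then x = -5 + 1/3000 satisfies |x - (-5)| = 1/3000 < delta but |f(x) - f(-5)| = 3 * 1/3000 = 1/1000, which is not < 1/1000; so no larger delta works.
Hence the largest such delta is 1/3000.

1/3000


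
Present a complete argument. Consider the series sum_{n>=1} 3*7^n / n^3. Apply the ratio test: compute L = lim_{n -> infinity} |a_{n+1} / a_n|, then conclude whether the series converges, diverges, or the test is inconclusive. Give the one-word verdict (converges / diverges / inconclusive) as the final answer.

Let a_n denote the general term. Form the ratio a_{n+1}/a_n and simplify:
a_{n+1}/a_n = 7*n^3/(n + 1)^3
Take the limit as n -> infinity: L = 7.
Since L = 7 > 1 (or L = infinity), the ratio test implies the series diverges.

diverges


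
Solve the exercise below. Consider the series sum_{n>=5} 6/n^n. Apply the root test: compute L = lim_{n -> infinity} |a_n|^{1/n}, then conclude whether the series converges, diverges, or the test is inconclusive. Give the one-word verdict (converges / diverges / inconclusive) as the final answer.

Let a_n denote the general term. Form |a_n|^(1/n) and simplify:
|a_n|^(1/n) = 6^(1/n)/n
Take the limit as n -> infinity: L = 0.
Since L = 0 < 1, the root test implies convergence.

converges


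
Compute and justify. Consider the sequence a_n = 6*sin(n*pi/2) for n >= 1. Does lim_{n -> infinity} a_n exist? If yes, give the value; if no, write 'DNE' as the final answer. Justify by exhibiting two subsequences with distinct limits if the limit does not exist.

Examine the behaviour of a_n along subsequences.
a_{4k+1} = 6*sin(pi/2 + 2k*pi) = 6 -> 6. a_{4k+3} = 6*sin(3pi/2 + 2k*pi) = -6 -> -6.
Since these two subsequential limits are 6 and -6, distinct, the full sequence cannot converge (a convergent sequence has all subsequences tending to the same limit). So lim a_n does not exist.

DNE


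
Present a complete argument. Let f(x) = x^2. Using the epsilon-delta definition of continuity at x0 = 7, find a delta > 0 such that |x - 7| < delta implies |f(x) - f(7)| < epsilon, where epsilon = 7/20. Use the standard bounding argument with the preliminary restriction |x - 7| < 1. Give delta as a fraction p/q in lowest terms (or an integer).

Factor: |x^2 - (7)^2| = |x - 7| * |x + 7|.
Impose |x - 7| < 1 first. Then |x + 7| = |(x - 7) + 2*(7)| <= |x - 7| + 2*|7| < 1 + 14 = 15.
So |x^2 - (7)^2| < delta * 15.
We need delta * 15 <= 7/20, i.e. delta <= 7/20/15 = 7/300.
Since 7/300 < 1, this is tighter than 1; take delta = 7/300.
So delta = 7/300 works.

7/300


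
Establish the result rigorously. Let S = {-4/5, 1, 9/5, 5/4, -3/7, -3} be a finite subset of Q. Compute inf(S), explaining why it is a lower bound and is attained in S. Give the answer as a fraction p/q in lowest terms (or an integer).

S is finite, so inf(S) = min(S).
Sorted increasing:
-3, -4/5, -3/7, 1, 5/4, 9/5
The extremum is -3.
For every x in S, x >= -3. And -3 is in S, so it is attained.
Therefore inf(S) = -3.

-3


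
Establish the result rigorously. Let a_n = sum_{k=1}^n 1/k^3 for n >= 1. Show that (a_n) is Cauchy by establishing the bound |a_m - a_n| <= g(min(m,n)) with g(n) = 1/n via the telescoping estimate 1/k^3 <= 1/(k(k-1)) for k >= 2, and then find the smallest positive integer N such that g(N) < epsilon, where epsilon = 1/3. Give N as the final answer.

For m > n >= 1: |a_m - a_n| = sum_{k=n+1}^m 1/k^3.
Use 1/k^3 <= 1/(k(k-1)) = 1/(k-1) - 1/k for k >= 2 (which holds since k^3 >= k^2 >= k(k-1) for k >= 2):
sum_{k=n+1}^m 1/k^3 <= sum_{k=n+1}^m (1/(k-1) - 1/k) = 1/n - 1/m <= 1/n.
By symmetry the same bound holds with n,m swapped, so |a_m - a_n| <= 1/min(m,n) = g(min(m,n)). Since g(n) -> 0, (a_n) is Cauchy.
Now solve g(N) < 1/3: 1/N < 1/3 <=> N > 1/(1/3) = 3.
The smallest integer strictly greater than 3 is N = 4.
Check: g(4) = 1/4 < 1/3; g(3) = 1/3 >= 1/3. So N = 4.

4


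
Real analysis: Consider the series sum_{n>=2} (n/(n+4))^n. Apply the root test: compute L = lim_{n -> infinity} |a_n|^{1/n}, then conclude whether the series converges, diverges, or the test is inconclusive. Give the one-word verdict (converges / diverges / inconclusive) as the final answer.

Let a_n denote the general term. Form |a_n|^(1/n) and simplify:
|a_n|^(1/n) = n/(n + 4)
Take the limit as n -> infinity: L = 1.
Since L = 1, the root test is inconclusive. (In fact a_n = (n/(n+4))^n -> e^(-4) != 0, so the nth-term test shows divergence; but the root test itself gives no conclusion.)

inconclusive


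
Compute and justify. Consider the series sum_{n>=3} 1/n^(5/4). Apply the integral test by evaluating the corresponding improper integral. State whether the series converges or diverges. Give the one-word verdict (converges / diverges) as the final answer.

Let f(x) = x^(-5/4). Then f is positive, continuous, and decreasing on [3, infinity), so the integral test applies.
Compute the improper integral int_{3}^infinity f(x) dx:
  antiderivative F(x) = -4/x^(1/4).
  As x -> infinity, F(x) -> 0 (since p = 5/4 > 1).
  So int = F(infinity) - F(3) = 0 - (-4*3^(3/4)/3) = 4*3^(3/4)/3.
  Finite, so by the integral test, the series converges.

converges


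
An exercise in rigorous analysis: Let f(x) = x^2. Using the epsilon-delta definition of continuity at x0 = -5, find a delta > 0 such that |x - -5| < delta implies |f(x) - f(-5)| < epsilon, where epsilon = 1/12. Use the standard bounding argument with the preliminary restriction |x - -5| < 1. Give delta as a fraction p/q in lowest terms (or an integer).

Factor: |x^2 - (-5)^2| = |x - -5| * |x + -5|.
Impose |x - -5| < 1 first. Then |x + -5| = |(x - -5) + 2*(-5)| <= |x - -5| + 2*|-5| < 1 + 10 = 11.
So |x^2 - (-5)^2| < delta * 11.
We need delta * 11 <= 1/12, i.e. delta <= 1/12/11 = 1/132.
Since 1/132 < 1, this is tighter than 1; take delta = 1/132.
So delta = 1/132 works.

1/132


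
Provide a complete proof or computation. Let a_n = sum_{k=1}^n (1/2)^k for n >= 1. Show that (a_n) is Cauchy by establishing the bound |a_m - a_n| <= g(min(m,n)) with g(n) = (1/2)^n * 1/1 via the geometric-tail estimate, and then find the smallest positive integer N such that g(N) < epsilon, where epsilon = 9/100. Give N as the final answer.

For m > n >= 1: |a_m - a_n| = sum_{k=n+1}^m (1/2)^k < sum_{k=n+1}^infinity (1/2)^k = (1/2)^(n+1) / (1 - 1/2) = (1/2)^n * (1/2) * (2/1) = (1/2)^n * 1/1.
So g(n) = (1/2)^n / 1. Since g(n) -> 0, (a_n) is Cauchy.
Now solve g(N) < 9/100: (1/2)^N / 1 < 9/100 <=> 2^N > 1 / (1 * 9/100) = 100/9.
Check powers of 2: 2^3 = 8 <= 100/9, 2^4 = 16 > 100/9.
So the smallest such N is 4. Check: g(4) = 1/(1 * 16) = 1/16 < 9/100.

4


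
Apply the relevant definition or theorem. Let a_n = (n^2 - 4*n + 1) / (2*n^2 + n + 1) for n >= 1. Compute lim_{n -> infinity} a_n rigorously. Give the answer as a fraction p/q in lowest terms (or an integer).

Divide numerator and denominator by n^2, the highest power:
numerator / n^2 = 1 - 4/n + n^(-2)
denominator / n^2 = 2 + 1/n + n^(-2)
As n -> infinity, all terms of the form c/n^k (k >= 1) tend to 0.
So numerator / n^2 -> 1 and denominator / n^2 -> 2.
Therefore lim a_n = 1/2.

1/2


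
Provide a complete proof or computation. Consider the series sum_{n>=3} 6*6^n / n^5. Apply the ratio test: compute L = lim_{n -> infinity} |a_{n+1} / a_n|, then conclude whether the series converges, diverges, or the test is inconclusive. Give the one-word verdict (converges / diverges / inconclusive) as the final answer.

Let a_n denote the general term. Form the ratio a_{n+1}/a_n and simplify:
a_{n+1}/a_n = 6*n^5/(n + 1)^5
Take the limit as n -> infinity: L = 6.
Since L = 6 > 1 (or L = infinity), the ratio test implies the series diverges.

diverges


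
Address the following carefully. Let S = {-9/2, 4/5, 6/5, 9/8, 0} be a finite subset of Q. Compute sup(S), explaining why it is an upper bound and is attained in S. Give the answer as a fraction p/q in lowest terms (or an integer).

S is finite, so sup(S) = max(S).
Sorted decreasing:
6/5, 9/8, 4/5, 0, -9/2
The extremum is 6/5.
For every x in S, x <= 6/5. And 6/5 is in S, so it is attained.
Therefore sup(S) = 6/5.

6/5


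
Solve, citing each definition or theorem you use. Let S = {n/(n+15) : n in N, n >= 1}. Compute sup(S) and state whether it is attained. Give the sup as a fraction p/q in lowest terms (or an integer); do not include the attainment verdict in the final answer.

Analysis:
- Values: 1/16, 2/17, 1/6, 4/19, ... strictly increasing.
- Minimum is 1/16 (n=1); inf = 1/16 (attained).
- n/(n+15) = 1 - 15/(n+15) -> 1 from below as n -> infinity, and never equals 1.
- So sup = 1 (not attained).
Conclusion: sup(S) = 1, not attained in S.

1


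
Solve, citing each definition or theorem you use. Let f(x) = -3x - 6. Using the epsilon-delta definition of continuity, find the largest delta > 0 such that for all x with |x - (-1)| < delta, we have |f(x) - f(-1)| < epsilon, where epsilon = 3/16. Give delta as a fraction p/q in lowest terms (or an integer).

We compute f(-1) = -3*(-1) - 6 = -3.
|f(x) - f(-1)| = |-3x - 6 - (-3)| = |-3(x - (-1))| = 3|x - (-1)|.
We need 3|x - (-1)| < 3/16, i.e. |x - (-1)| < 3/16 / 3 = 1/16.
So any delta <= 1/16 works. Conversely, if delta > 1/16, then x = -1 + 1/16 satisfies |x - (-1)| = 1/16 < delta but |f(x) - f(-1)| = 3 * 1/16 = 3/16, which is not < 3/16; so no larger delta works.
Hence the largest such delta is 1/16.

1/16


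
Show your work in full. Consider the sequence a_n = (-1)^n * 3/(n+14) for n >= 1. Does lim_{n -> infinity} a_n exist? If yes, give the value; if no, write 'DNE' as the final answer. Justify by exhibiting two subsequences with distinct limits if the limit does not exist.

Examine the behaviour of a_n along subsequences.
Even-n subsequence a_{2k} = 3/(2k+14) -> 0. Odd-n subsequence a_{2k+1} = -3/(2k+15) -> 0. Both tend to 0, which suggests the limit is 0; verify directly.
|a_n - 0| = 3/(n+14) < 3/n for every n >= 1.
Given epsilon > 0, choose a positive integer N > 3/epsilon. Then for all n >= N, |a_n| < 3/n <= 3/N < epsilon.
So by the definition of the limit, lim a_n exists and equals 0.

0


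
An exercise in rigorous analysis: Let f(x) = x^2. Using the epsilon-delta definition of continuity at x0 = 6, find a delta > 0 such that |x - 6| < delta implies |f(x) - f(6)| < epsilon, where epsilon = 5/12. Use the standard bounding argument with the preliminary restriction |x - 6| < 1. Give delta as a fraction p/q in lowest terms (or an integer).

Factor: |x^2 - (6)^2| = |x - 6| * |x + 6|.
Impose |x - 6| < 1 first. Then |x + 6| = |(x - 6) + 2*(6)| <= |x - 6| + 2*|6| < 1 + 12 = 13.
So |x^2 - (6)^2| < delta * 13.
We need delta * 13 <= 5/12, i.e. delta <= 5/12/13 = 5/156.
Since 5/156 < 1, this is tighter than 1; take delta = 5/156.
So delta = 5/156 works.

5/156


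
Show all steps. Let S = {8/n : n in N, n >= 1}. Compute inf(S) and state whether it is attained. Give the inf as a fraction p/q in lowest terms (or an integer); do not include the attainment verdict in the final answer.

Analysis:
- Values: 8, 4, 8/3, 2, ... strictly decreasing.
- The maximum is 8 (n=1); sup = 8 (attained).
- The set is bounded below by 0; 8/n -> 0 so 0 is the greatest lower bound.
- 0 is not in the set, so inf = 0 is not attained.
Conclusion: inf(S) = 0, not attained in S.

0


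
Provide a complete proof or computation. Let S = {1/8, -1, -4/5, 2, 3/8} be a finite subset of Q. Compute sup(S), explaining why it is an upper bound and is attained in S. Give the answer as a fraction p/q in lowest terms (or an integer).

S is finite, so sup(S) = max(S).
Sorted decreasing:
2, 3/8, 1/8, -4/5, -1
The extremum is 2.
For every x in S, x <= 2. And 2 is in S, so it is attained.
Therefore sup(S) = 2.

2


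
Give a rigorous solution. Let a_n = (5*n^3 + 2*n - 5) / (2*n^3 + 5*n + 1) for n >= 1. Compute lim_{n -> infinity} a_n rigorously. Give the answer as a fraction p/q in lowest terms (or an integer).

Divide numerator and denominator by n^3, the highest power:
numerator / n^3 = 5 + 2/n^2 - 5/n^3
denominator / n^3 = 2 + 5/n^2 + n^(-3)
As n -> infinity, all terms of the form c/n^k (k >= 1) tend to 0.
So numerator / n^3 -> 5 and denominator / n^3 -> 2.
Therefore lim a_n = 5/2.

5/2


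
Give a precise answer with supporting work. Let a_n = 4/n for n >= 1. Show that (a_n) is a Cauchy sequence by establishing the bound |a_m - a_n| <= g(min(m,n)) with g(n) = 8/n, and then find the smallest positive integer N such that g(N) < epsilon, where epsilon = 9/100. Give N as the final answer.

For any m, n >= 1, by the triangle inequality:
|a_m - a_n| = |4/m - 4/n| <= 4*1/m + 4*1/n <= 8/min(m,n).
So g(n) = 8/n bounds the Cauchy difference. Since g(n) -> 0, (a_n) is Cauchy.
Now solve g(N) < 9/100: 8/N < 9/100 <=> N > 8 / (9/100) = 800/9.
The smallest integer strictly greater than 800/9 is N = 89.
Check: g(89) = 8/89 = 8/89 < 9/100; g(88) = 1/11 >= 9/100. So N = 89.

89


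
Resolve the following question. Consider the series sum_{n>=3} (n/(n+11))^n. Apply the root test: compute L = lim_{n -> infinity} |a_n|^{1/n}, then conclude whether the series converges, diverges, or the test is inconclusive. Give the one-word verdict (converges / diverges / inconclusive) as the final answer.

Let a_n denote the general term. Form |a_n|^(1/n) and simplify:
|a_n|^(1/n) = n/(n + 11)
Take the limit as n -> infinity: L = 1.
Since L = 1, the root test is inconclusive. (In fact a_n = (n/(n+11))^n -> e^(-11) != 0, so the nth-term test shows divergence; but the root test itself gives no conclusion.)

inconclusive


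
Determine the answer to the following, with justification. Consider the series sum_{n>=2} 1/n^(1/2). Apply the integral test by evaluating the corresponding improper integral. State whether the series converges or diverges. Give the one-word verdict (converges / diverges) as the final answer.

Let f(x) = 1/sqrt(x). Then f is positive, continuous, and decreasing on [2, infinity), so the integral test applies.
Compute the improper integral int_{2}^infinity f(x) dx:
  antiderivative F(x) = 2*sqrt(x).
  As x -> infinity, F(x) -> infinity (since p = 1/2 < 1).
  So the integral diverges. By the integral test, the series diverges.

diverges


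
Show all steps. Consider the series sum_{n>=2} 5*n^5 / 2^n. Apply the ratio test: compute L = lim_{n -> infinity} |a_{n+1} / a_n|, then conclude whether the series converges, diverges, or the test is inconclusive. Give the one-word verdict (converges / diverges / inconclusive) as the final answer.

Let a_n denote the general term. Form the ratio a_{n+1}/a_n and simplify:
a_{n+1}/a_n = (n + 1)^5/(2*n^5)
Take the limit as n -> infinity: L = 1/2.
Since L = 1/2 < 1, the ratio test implies the series converges.

converges


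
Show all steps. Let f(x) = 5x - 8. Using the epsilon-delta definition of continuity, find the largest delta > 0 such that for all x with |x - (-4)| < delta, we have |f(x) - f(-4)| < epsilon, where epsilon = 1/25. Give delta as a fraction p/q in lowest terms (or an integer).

We compute f(-4) = 5*(-4) - 8 = -28.
|f(x) - f(-4)| = |5x - 8 - (-28)| = |5(x - (-4))| = 5|x - (-4)|.
We need 5|x - (-4)| < 1/25, i.e. |x - (-4)| < 1/25 / 5 = 1/125.
So any delta <= 1/125 works. Conversely, if delta > 1/125, then x = -4 + 1/125 satisfies |x - (-4)| = 1/125 < delta but |f(x) - f(-4)| = 5 * 1/125 = 1/25, which is not < 1/25; so no larger delta works.
Hence the largest such delta is 1/125.

1/125


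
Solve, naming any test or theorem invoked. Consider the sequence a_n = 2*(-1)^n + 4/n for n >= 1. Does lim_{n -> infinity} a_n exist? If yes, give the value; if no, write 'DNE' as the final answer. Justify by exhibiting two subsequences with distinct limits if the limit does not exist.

Examine the behaviour of a_n along subsequences.
a_{2k} = 2 + 4/(2k) -> 2. a_{2k+1} = -2 + 4/(2k+1) -> -2.
Since these two subsequential limits are 2 and -2, distinct, the full sequence cannot converge (a convergent sequence has all subsequences tending to the same limit). So lim a_n does not exist.

DNE


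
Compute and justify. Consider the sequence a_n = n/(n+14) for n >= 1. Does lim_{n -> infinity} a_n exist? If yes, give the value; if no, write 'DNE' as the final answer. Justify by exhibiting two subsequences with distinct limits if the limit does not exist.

Examine the behaviour of a_n along subsequences.
Even-n subsequence a_{2k} = (2k)/(2k+14) -> 1. Odd-n subsequence a_{2k+1} = (2k+1)/(2k+15) -> 1. Both tend to 1, which suggests the limit is 1; verify directly.
|a_n - 1| = |n - (n+14)| / (n+14) = 14/(n+14) < 14/n for every n >= 1.
Given epsilon > 0, choose a positive integer N > 14/epsilon. Then for all n >= N, |a_n - 1| < 14/n <= 14/N < epsilon.
So by the definition of the limit, lim a_n exists and equals 1.

1


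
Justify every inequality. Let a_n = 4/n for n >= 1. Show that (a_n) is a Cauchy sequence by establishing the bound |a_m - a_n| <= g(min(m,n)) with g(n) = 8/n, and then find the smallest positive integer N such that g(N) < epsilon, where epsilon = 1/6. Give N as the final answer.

For any m, n >= 1, by the triangle inequality:
|a_m - a_n| = |4/m - 4/n| <= 4*1/m + 4*1/n <= 8/min(m,n).
So g(n) = 8/n bounds the Cauchy difference. Since g(n) -> 0, (a_n) is Cauchy.
Now solve g(N) < 1/6: 8/N < 1/6 <=> N > 8 / (1/6) = 48.
The smallest integer strictly greater than 48 is N = 49.
Check: g(49) = 8/49 = 8/49 < 1/6; g(48) = 1/6 >= 1/6. So N = 49.

49


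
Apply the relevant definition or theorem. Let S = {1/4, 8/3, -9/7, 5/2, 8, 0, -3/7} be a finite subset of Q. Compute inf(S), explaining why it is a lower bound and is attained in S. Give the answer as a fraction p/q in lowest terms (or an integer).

S is finite, so inf(S) = min(S).
Sorted increasing:
-9/7, -3/7, 0, 1/4, 5/2, 8/3, 8
The extremum is -9/7.
For every x in S, x >= -9/7. And -9/7 is in S, so it is attained.
Therefore inf(S) = -9/7.

-9/7
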